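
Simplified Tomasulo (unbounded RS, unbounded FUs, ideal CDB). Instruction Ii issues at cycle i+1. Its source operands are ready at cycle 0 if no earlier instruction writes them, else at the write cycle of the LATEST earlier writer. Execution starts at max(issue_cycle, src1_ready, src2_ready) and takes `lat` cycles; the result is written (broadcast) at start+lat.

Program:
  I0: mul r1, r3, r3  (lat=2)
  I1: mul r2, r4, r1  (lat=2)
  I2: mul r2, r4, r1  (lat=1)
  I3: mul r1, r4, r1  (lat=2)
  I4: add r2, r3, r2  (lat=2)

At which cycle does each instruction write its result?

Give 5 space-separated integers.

I0 mul r1: issue@1 deps=(None,None) exec_start@1 write@3
I1 mul r2: issue@2 deps=(None,0) exec_start@3 write@5
I2 mul r2: issue@3 deps=(None,0) exec_start@3 write@4
I3 mul r1: issue@4 deps=(None,0) exec_start@4 write@6
I4 add r2: issue@5 deps=(None,2) exec_start@5 write@7

Answer: 3 5 4 6 7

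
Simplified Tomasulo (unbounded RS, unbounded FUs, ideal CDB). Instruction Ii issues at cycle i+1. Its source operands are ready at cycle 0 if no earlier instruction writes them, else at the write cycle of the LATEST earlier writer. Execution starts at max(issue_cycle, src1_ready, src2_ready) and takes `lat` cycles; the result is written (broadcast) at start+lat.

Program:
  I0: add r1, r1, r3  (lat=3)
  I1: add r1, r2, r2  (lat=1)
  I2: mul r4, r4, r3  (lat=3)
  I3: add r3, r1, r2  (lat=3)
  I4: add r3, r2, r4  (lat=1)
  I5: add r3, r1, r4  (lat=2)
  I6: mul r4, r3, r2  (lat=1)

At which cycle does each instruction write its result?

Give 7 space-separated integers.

Answer: 4 3 6 7 7 8 9

Derivation:
I0 add r1: issue@1 deps=(None,None) exec_start@1 write@4
I1 add r1: issue@2 deps=(None,None) exec_start@2 write@3
I2 mul r4: issue@3 deps=(None,None) exec_start@3 write@6
I3 add r3: issue@4 deps=(1,None) exec_start@4 write@7
I4 add r3: issue@5 deps=(None,2) exec_start@6 write@7
I5 add r3: issue@6 deps=(1,2) exec_start@6 write@8
I6 mul r4: issue@7 deps=(5,None) exec_start@8 write@9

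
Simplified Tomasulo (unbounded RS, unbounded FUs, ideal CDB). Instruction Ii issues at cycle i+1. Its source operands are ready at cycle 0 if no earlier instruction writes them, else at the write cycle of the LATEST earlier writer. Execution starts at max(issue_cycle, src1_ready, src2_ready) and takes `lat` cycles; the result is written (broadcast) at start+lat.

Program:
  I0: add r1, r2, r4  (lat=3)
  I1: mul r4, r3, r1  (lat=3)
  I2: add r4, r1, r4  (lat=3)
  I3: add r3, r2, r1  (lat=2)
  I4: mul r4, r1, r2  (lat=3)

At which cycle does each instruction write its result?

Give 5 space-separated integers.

Answer: 4 7 10 6 8

Derivation:
I0 add r1: issue@1 deps=(None,None) exec_start@1 write@4
I1 mul r4: issue@2 deps=(None,0) exec_start@4 write@7
I2 add r4: issue@3 deps=(0,1) exec_start@7 write@10
I3 add r3: issue@4 deps=(None,0) exec_start@4 write@6
I4 mul r4: issue@5 deps=(0,None) exec_start@5 write@8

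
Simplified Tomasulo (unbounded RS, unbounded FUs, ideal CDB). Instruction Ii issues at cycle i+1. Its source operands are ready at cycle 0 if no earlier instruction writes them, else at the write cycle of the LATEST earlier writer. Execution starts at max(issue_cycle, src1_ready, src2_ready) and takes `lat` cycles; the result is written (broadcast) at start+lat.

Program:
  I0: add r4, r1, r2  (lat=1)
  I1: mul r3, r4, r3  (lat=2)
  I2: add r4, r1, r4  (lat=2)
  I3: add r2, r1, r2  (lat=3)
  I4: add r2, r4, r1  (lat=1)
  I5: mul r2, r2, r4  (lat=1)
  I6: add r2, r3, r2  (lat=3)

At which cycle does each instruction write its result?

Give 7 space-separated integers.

Answer: 2 4 5 7 6 7 10

Derivation:
I0 add r4: issue@1 deps=(None,None) exec_start@1 write@2
I1 mul r3: issue@2 deps=(0,None) exec_start@2 write@4
I2 add r4: issue@3 deps=(None,0) exec_start@3 write@5
I3 add r2: issue@4 deps=(None,None) exec_start@4 write@7
I4 add r2: issue@5 deps=(2,None) exec_start@5 write@6
I5 mul r2: issue@6 deps=(4,2) exec_start@6 write@7
I6 add r2: issue@7 deps=(1,5) exec_start@7 write@10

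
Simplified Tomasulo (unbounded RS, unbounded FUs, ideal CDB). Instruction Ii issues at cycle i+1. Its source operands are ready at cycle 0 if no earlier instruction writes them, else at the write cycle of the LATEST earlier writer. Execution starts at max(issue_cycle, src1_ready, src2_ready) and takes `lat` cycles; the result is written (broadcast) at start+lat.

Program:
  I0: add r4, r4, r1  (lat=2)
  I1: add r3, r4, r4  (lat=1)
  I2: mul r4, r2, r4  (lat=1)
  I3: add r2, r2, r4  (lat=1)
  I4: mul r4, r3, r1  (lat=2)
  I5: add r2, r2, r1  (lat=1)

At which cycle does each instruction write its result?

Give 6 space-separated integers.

I0 add r4: issue@1 deps=(None,None) exec_start@1 write@3
I1 add r3: issue@2 deps=(0,0) exec_start@3 write@4
I2 mul r4: issue@3 deps=(None,0) exec_start@3 write@4
I3 add r2: issue@4 deps=(None,2) exec_start@4 write@5
I4 mul r4: issue@5 deps=(1,None) exec_start@5 write@7
I5 add r2: issue@6 deps=(3,None) exec_start@6 write@7

Answer: 3 4 4 5 7 7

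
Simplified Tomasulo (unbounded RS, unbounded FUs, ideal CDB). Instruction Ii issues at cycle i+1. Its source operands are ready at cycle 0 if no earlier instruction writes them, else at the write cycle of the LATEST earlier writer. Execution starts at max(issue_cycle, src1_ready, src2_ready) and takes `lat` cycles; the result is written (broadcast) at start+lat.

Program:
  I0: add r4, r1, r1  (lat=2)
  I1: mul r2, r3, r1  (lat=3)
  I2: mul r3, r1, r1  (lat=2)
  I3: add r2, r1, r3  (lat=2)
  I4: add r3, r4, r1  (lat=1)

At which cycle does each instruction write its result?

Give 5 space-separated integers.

Answer: 3 5 5 7 6

Derivation:
I0 add r4: issue@1 deps=(None,None) exec_start@1 write@3
I1 mul r2: issue@2 deps=(None,None) exec_start@2 write@5
I2 mul r3: issue@3 deps=(None,None) exec_start@3 write@5
I3 add r2: issue@4 deps=(None,2) exec_start@5 write@7
I4 add r3: issue@5 deps=(0,None) exec_start@5 write@6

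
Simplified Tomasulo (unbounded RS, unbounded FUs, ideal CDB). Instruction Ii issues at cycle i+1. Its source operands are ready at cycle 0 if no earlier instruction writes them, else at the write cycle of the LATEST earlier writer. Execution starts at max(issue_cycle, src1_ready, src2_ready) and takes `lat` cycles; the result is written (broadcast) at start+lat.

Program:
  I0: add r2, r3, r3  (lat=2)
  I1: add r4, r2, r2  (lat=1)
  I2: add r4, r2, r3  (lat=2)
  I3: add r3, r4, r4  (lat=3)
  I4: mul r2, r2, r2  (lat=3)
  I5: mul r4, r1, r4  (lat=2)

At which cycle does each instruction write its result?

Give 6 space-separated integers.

I0 add r2: issue@1 deps=(None,None) exec_start@1 write@3
I1 add r4: issue@2 deps=(0,0) exec_start@3 write@4
I2 add r4: issue@3 deps=(0,None) exec_start@3 write@5
I3 add r3: issue@4 deps=(2,2) exec_start@5 write@8
I4 mul r2: issue@5 deps=(0,0) exec_start@5 write@8
I5 mul r4: issue@6 deps=(None,2) exec_start@6 write@8

Answer: 3 4 5 8 8 8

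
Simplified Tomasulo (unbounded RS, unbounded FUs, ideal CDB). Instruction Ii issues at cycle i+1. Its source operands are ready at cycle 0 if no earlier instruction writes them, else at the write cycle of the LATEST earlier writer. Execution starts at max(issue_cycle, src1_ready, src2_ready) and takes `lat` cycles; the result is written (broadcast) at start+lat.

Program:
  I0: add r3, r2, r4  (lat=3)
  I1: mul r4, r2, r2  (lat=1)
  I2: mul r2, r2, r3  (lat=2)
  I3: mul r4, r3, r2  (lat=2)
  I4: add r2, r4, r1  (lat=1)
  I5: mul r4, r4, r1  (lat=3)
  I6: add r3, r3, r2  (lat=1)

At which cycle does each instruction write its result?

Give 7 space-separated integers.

Answer: 4 3 6 8 9 11 10

Derivation:
I0 add r3: issue@1 deps=(None,None) exec_start@1 write@4
I1 mul r4: issue@2 deps=(None,None) exec_start@2 write@3
I2 mul r2: issue@3 deps=(None,0) exec_start@4 write@6
I3 mul r4: issue@4 deps=(0,2) exec_start@6 write@8
I4 add r2: issue@5 deps=(3,None) exec_start@8 write@9
I5 mul r4: issue@6 deps=(3,None) exec_start@8 write@11
I6 add r3: issue@7 deps=(0,4) exec_start@9 write@10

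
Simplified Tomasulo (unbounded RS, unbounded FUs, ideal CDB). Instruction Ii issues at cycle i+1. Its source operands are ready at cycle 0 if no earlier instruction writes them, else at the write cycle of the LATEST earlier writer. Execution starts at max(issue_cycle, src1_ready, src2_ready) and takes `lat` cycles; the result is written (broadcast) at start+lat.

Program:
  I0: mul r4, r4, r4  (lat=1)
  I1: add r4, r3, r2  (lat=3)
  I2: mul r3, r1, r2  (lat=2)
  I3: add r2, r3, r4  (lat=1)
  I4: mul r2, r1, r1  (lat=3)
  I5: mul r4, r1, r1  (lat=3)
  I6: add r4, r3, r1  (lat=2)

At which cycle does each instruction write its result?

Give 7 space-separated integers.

I0 mul r4: issue@1 deps=(None,None) exec_start@1 write@2
I1 add r4: issue@2 deps=(None,None) exec_start@2 write@5
I2 mul r3: issue@3 deps=(None,None) exec_start@3 write@5
I3 add r2: issue@4 deps=(2,1) exec_start@5 write@6
I4 mul r2: issue@5 deps=(None,None) exec_start@5 write@8
I5 mul r4: issue@6 deps=(None,None) exec_start@6 write@9
I6 add r4: issue@7 deps=(2,None) exec_start@7 write@9

Answer: 2 5 5 6 8 9 9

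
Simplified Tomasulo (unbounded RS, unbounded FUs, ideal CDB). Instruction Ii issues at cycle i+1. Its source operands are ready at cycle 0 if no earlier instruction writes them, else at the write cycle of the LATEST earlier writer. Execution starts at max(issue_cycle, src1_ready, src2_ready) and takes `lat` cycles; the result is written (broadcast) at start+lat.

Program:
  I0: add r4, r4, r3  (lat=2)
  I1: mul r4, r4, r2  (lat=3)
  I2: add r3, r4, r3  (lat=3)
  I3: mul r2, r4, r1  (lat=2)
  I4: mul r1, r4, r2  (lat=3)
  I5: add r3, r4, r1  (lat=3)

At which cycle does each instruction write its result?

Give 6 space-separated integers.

I0 add r4: issue@1 deps=(None,None) exec_start@1 write@3
I1 mul r4: issue@2 deps=(0,None) exec_start@3 write@6
I2 add r3: issue@3 deps=(1,None) exec_start@6 write@9
I3 mul r2: issue@4 deps=(1,None) exec_start@6 write@8
I4 mul r1: issue@5 deps=(1,3) exec_start@8 write@11
I5 add r3: issue@6 deps=(1,4) exec_start@11 write@14

Answer: 3 6 9 8 11 14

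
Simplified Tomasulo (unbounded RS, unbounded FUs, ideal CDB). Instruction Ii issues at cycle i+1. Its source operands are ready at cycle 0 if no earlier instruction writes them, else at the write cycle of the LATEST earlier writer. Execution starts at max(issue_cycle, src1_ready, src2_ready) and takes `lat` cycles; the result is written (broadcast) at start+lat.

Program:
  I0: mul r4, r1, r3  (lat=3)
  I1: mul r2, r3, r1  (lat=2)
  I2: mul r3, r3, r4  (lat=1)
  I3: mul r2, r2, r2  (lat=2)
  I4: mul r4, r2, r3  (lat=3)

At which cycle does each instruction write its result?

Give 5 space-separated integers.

Answer: 4 4 5 6 9

Derivation:
I0 mul r4: issue@1 deps=(None,None) exec_start@1 write@4
I1 mul r2: issue@2 deps=(None,None) exec_start@2 write@4
I2 mul r3: issue@3 deps=(None,0) exec_start@4 write@5
I3 mul r2: issue@4 deps=(1,1) exec_start@4 write@6
I4 mul r4: issue@5 deps=(3,2) exec_start@6 write@9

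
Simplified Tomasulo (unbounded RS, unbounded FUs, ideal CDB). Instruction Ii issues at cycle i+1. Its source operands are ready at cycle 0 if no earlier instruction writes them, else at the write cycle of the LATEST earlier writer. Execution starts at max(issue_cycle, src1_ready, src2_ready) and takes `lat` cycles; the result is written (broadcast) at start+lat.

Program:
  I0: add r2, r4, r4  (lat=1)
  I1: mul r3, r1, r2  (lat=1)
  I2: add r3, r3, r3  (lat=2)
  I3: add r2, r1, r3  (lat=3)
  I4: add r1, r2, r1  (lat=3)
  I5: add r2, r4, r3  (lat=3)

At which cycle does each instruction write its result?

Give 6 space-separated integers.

Answer: 2 3 5 8 11 9

Derivation:
I0 add r2: issue@1 deps=(None,None) exec_start@1 write@2
I1 mul r3: issue@2 deps=(None,0) exec_start@2 write@3
I2 add r3: issue@3 deps=(1,1) exec_start@3 write@5
I3 add r2: issue@4 deps=(None,2) exec_start@5 write@8
I4 add r1: issue@5 deps=(3,None) exec_start@8 write@11
I5 add r2: issue@6 deps=(None,2) exec_start@6 write@9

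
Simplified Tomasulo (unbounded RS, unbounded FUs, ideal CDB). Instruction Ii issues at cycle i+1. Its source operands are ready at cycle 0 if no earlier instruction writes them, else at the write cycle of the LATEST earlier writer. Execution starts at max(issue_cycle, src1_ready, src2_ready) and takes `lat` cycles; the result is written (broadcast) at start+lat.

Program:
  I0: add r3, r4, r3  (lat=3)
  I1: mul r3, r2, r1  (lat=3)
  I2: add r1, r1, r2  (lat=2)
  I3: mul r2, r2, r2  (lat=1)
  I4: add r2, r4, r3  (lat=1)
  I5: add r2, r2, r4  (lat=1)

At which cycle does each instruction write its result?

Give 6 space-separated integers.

I0 add r3: issue@1 deps=(None,None) exec_start@1 write@4
I1 mul r3: issue@2 deps=(None,None) exec_start@2 write@5
I2 add r1: issue@3 deps=(None,None) exec_start@3 write@5
I3 mul r2: issue@4 deps=(None,None) exec_start@4 write@5
I4 add r2: issue@5 deps=(None,1) exec_start@5 write@6
I5 add r2: issue@6 deps=(4,None) exec_start@6 write@7

Answer: 4 5 5 5 6 7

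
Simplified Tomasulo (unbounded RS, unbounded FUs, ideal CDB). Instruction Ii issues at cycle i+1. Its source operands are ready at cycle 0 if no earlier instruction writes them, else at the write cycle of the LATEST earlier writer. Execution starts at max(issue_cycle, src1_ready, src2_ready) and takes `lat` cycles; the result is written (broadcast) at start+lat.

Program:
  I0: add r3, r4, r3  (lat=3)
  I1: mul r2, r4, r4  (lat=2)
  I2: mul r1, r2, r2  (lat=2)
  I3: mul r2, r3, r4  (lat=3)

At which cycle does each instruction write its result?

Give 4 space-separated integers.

Answer: 4 4 6 7

Derivation:
I0 add r3: issue@1 deps=(None,None) exec_start@1 write@4
I1 mul r2: issue@2 deps=(None,None) exec_start@2 write@4
I2 mul r1: issue@3 deps=(1,1) exec_start@4 write@6
I3 mul r2: issue@4 deps=(0,None) exec_start@4 write@7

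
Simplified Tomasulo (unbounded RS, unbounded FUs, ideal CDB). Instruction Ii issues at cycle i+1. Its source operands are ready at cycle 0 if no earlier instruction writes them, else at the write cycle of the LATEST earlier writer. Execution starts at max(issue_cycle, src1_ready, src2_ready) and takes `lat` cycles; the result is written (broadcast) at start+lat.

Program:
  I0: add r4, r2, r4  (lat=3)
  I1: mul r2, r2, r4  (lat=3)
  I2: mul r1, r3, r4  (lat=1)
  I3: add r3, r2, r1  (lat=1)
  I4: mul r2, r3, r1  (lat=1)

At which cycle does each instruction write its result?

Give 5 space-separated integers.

Answer: 4 7 5 8 9

Derivation:
I0 add r4: issue@1 deps=(None,None) exec_start@1 write@4
I1 mul r2: issue@2 deps=(None,0) exec_start@4 write@7
I2 mul r1: issue@3 deps=(None,0) exec_start@4 write@5
I3 add r3: issue@4 deps=(1,2) exec_start@7 write@8
I4 mul r2: issue@5 deps=(3,2) exec_start@8 write@9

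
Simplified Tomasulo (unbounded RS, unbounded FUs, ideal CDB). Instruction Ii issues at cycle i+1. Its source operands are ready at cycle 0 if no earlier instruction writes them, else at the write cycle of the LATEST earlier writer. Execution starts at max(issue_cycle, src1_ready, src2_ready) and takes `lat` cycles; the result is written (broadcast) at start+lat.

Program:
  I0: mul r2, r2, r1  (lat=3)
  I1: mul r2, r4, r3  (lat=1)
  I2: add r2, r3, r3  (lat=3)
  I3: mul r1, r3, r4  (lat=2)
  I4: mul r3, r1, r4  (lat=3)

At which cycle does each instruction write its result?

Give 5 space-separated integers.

I0 mul r2: issue@1 deps=(None,None) exec_start@1 write@4
I1 mul r2: issue@2 deps=(None,None) exec_start@2 write@3
I2 add r2: issue@3 deps=(None,None) exec_start@3 write@6
I3 mul r1: issue@4 deps=(None,None) exec_start@4 write@6
I4 mul r3: issue@5 deps=(3,None) exec_start@6 write@9

Answer: 4 3 6 6 9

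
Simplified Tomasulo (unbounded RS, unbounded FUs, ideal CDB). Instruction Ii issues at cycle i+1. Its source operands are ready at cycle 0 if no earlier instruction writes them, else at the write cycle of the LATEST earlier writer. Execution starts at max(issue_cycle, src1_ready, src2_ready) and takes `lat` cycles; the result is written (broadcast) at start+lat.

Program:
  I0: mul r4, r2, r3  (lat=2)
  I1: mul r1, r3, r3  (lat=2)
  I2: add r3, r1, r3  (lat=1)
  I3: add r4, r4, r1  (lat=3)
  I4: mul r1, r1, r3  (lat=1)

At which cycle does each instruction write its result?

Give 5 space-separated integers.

I0 mul r4: issue@1 deps=(None,None) exec_start@1 write@3
I1 mul r1: issue@2 deps=(None,None) exec_start@2 write@4
I2 add r3: issue@3 deps=(1,None) exec_start@4 write@5
I3 add r4: issue@4 deps=(0,1) exec_start@4 write@7
I4 mul r1: issue@5 deps=(1,2) exec_start@5 write@6

Answer: 3 4 5 7 6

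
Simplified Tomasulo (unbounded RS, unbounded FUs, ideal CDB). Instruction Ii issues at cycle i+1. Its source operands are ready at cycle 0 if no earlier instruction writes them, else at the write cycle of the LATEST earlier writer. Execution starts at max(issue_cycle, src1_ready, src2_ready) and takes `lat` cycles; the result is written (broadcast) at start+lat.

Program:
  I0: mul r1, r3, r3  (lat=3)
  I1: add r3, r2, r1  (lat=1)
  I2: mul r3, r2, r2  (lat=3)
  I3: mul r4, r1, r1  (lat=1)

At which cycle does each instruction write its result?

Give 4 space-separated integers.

Answer: 4 5 6 5

Derivation:
I0 mul r1: issue@1 deps=(None,None) exec_start@1 write@4
I1 add r3: issue@2 deps=(None,0) exec_start@4 write@5
I2 mul r3: issue@3 deps=(None,None) exec_start@3 write@6
I3 mul r4: issue@4 deps=(0,0) exec_start@4 write@5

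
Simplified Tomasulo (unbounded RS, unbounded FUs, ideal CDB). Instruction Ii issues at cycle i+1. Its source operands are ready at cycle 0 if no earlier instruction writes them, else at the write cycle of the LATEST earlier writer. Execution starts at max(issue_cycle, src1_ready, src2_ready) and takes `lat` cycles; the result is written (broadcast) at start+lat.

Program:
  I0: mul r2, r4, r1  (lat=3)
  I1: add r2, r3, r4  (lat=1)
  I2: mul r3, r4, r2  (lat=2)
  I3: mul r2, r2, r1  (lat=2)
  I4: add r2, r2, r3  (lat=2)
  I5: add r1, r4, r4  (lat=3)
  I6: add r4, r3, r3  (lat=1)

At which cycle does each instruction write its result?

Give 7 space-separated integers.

I0 mul r2: issue@1 deps=(None,None) exec_start@1 write@4
I1 add r2: issue@2 deps=(None,None) exec_start@2 write@3
I2 mul r3: issue@3 deps=(None,1) exec_start@3 write@5
I3 mul r2: issue@4 deps=(1,None) exec_start@4 write@6
I4 add r2: issue@5 deps=(3,2) exec_start@6 write@8
I5 add r1: issue@6 deps=(None,None) exec_start@6 write@9
I6 add r4: issue@7 deps=(2,2) exec_start@7 write@8

Answer: 4 3 5 6 8 9 8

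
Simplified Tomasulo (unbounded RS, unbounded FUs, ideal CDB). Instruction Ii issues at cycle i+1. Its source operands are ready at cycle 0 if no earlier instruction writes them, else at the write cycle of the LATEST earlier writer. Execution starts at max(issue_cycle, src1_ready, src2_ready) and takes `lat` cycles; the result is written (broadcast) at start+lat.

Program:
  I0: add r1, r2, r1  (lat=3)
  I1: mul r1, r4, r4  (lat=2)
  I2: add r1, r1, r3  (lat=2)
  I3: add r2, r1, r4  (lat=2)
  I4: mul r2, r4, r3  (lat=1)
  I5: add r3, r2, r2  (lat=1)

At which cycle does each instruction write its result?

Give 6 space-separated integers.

I0 add r1: issue@1 deps=(None,None) exec_start@1 write@4
I1 mul r1: issue@2 deps=(None,None) exec_start@2 write@4
I2 add r1: issue@3 deps=(1,None) exec_start@4 write@6
I3 add r2: issue@4 deps=(2,None) exec_start@6 write@8
I4 mul r2: issue@5 deps=(None,None) exec_start@5 write@6
I5 add r3: issue@6 deps=(4,4) exec_start@6 write@7

Answer: 4 4 6 8 6 7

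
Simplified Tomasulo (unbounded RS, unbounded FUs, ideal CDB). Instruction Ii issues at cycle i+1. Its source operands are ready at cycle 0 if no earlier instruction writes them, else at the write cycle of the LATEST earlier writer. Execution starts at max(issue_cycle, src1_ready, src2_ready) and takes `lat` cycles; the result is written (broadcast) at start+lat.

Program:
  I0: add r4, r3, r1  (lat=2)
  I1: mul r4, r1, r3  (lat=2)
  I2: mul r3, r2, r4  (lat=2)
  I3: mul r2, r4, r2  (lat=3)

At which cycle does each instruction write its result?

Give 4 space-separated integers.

I0 add r4: issue@1 deps=(None,None) exec_start@1 write@3
I1 mul r4: issue@2 deps=(None,None) exec_start@2 write@4
I2 mul r3: issue@3 deps=(None,1) exec_start@4 write@6
I3 mul r2: issue@4 deps=(1,None) exec_start@4 write@7

Answer: 3 4 6 7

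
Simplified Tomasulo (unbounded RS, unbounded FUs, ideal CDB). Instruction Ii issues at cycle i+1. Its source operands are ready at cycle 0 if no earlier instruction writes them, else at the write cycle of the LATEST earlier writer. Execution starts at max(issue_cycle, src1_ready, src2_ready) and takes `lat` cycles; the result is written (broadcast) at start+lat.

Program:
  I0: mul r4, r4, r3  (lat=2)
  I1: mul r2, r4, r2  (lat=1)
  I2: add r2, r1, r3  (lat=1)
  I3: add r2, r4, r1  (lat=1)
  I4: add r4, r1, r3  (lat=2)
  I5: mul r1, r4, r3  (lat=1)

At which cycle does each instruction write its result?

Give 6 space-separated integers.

Answer: 3 4 4 5 7 8

Derivation:
I0 mul r4: issue@1 deps=(None,None) exec_start@1 write@3
I1 mul r2: issue@2 deps=(0,None) exec_start@3 write@4
I2 add r2: issue@3 deps=(None,None) exec_start@3 write@4
I3 add r2: issue@4 deps=(0,None) exec_start@4 write@5
I4 add r4: issue@5 deps=(None,None) exec_start@5 write@7
I5 mul r1: issue@6 deps=(4,None) exec_start@7 write@8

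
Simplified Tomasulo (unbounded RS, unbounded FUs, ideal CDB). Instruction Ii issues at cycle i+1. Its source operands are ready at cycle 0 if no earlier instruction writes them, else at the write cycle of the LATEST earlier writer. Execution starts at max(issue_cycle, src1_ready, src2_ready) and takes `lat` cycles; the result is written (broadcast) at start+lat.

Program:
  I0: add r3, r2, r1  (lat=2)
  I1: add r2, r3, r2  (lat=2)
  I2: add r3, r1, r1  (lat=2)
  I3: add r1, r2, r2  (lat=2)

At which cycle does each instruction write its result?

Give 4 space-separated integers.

I0 add r3: issue@1 deps=(None,None) exec_start@1 write@3
I1 add r2: issue@2 deps=(0,None) exec_start@3 write@5
I2 add r3: issue@3 deps=(None,None) exec_start@3 write@5
I3 add r1: issue@4 deps=(1,1) exec_start@5 write@7

Answer: 3 5 5 7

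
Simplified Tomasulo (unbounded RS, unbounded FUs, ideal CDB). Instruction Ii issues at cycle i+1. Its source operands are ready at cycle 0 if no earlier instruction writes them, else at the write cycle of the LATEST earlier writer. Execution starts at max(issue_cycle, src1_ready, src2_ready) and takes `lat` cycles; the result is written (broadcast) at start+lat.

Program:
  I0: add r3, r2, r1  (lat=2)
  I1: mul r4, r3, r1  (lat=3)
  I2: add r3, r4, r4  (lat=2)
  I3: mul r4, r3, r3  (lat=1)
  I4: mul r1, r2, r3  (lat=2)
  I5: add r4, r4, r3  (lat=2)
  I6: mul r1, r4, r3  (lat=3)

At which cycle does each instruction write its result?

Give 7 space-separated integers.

Answer: 3 6 8 9 10 11 14

Derivation:
I0 add r3: issue@1 deps=(None,None) exec_start@1 write@3
I1 mul r4: issue@2 deps=(0,None) exec_start@3 write@6
I2 add r3: issue@3 deps=(1,1) exec_start@6 write@8
I3 mul r4: issue@4 deps=(2,2) exec_start@8 write@9
I4 mul r1: issue@5 deps=(None,2) exec_start@8 write@10
I5 add r4: issue@6 deps=(3,2) exec_start@9 write@11
I6 mul r1: issue@7 deps=(5,2) exec_start@11 write@14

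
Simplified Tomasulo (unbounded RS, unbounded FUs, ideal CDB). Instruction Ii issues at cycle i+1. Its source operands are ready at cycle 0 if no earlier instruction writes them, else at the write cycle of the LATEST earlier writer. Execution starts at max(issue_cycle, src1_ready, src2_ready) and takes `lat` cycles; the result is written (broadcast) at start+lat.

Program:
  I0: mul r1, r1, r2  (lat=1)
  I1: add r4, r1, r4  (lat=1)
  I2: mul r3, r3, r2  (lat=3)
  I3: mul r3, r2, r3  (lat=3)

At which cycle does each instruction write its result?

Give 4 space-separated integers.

Answer: 2 3 6 9

Derivation:
I0 mul r1: issue@1 deps=(None,None) exec_start@1 write@2
I1 add r4: issue@2 deps=(0,None) exec_start@2 write@3
I2 mul r3: issue@3 deps=(None,None) exec_start@3 write@6
I3 mul r3: issue@4 deps=(None,2) exec_start@6 write@9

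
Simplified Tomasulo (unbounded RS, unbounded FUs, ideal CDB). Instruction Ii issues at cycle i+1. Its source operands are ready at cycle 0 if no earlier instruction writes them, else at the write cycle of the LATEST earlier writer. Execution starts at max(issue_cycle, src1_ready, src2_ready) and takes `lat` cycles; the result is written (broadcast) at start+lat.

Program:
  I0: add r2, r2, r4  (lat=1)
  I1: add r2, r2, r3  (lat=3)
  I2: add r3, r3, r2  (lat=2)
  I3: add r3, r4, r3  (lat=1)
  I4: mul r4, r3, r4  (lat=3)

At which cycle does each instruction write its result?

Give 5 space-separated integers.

Answer: 2 5 7 8 11

Derivation:
I0 add r2: issue@1 deps=(None,None) exec_start@1 write@2
I1 add r2: issue@2 deps=(0,None) exec_start@2 write@5
I2 add r3: issue@3 deps=(None,1) exec_start@5 write@7
I3 add r3: issue@4 deps=(None,2) exec_start@7 write@8
I4 mul r4: issue@5 deps=(3,None) exec_start@8 write@11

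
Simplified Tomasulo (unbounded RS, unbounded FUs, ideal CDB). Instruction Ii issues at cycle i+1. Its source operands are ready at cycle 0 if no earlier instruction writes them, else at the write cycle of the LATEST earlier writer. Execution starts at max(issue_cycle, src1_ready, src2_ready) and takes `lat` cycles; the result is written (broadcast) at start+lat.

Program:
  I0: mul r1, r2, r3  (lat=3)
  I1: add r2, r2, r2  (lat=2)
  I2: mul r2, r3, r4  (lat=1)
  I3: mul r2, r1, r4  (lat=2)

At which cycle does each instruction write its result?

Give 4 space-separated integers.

I0 mul r1: issue@1 deps=(None,None) exec_start@1 write@4
I1 add r2: issue@2 deps=(None,None) exec_start@2 write@4
I2 mul r2: issue@3 deps=(None,None) exec_start@3 write@4
I3 mul r2: issue@4 deps=(0,None) exec_start@4 write@6

Answer: 4 4 4 6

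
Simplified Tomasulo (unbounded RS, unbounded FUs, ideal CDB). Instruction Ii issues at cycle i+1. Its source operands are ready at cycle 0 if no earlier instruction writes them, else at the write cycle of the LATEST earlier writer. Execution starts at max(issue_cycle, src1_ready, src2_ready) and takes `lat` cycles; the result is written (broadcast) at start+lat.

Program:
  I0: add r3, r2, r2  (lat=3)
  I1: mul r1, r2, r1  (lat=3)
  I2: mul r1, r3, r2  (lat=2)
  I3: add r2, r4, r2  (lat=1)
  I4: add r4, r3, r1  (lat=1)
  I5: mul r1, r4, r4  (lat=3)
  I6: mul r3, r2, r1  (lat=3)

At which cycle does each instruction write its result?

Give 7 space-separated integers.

Answer: 4 5 6 5 7 10 13

Derivation:
I0 add r3: issue@1 deps=(None,None) exec_start@1 write@4
I1 mul r1: issue@2 deps=(None,None) exec_start@2 write@5
I2 mul r1: issue@3 deps=(0,None) exec_start@4 write@6
I3 add r2: issue@4 deps=(None,None) exec_start@4 write@5
I4 add r4: issue@5 deps=(0,2) exec_start@6 write@7
I5 mul r1: issue@6 deps=(4,4) exec_start@7 write@10
I6 mul r3: issue@7 deps=(3,5) exec_start@10 write@13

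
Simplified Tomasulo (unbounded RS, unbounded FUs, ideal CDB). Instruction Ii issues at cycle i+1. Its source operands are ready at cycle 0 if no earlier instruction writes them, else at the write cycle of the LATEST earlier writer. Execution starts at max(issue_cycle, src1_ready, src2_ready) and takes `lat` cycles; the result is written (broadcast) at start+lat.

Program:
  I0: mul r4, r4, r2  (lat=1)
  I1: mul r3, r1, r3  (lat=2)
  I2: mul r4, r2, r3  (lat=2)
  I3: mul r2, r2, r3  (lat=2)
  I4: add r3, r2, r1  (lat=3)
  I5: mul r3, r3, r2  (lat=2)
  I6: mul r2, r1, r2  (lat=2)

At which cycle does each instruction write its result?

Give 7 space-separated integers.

I0 mul r4: issue@1 deps=(None,None) exec_start@1 write@2
I1 mul r3: issue@2 deps=(None,None) exec_start@2 write@4
I2 mul r4: issue@3 deps=(None,1) exec_start@4 write@6
I3 mul r2: issue@4 deps=(None,1) exec_start@4 write@6
I4 add r3: issue@5 deps=(3,None) exec_start@6 write@9
I5 mul r3: issue@6 deps=(4,3) exec_start@9 write@11
I6 mul r2: issue@7 deps=(None,3) exec_start@7 write@9

Answer: 2 4 6 6 9 11 9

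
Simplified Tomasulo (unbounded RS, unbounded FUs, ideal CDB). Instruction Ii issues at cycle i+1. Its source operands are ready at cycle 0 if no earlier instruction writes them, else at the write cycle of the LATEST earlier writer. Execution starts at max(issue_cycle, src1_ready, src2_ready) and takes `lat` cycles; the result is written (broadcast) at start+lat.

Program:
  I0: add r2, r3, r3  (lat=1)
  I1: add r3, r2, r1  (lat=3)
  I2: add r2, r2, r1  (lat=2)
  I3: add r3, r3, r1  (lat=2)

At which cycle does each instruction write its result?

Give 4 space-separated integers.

Answer: 2 5 5 7

Derivation:
I0 add r2: issue@1 deps=(None,None) exec_start@1 write@2
I1 add r3: issue@2 deps=(0,None) exec_start@2 write@5
I2 add r2: issue@3 deps=(0,None) exec_start@3 write@5
I3 add r3: issue@4 deps=(1,None) exec_start@5 write@7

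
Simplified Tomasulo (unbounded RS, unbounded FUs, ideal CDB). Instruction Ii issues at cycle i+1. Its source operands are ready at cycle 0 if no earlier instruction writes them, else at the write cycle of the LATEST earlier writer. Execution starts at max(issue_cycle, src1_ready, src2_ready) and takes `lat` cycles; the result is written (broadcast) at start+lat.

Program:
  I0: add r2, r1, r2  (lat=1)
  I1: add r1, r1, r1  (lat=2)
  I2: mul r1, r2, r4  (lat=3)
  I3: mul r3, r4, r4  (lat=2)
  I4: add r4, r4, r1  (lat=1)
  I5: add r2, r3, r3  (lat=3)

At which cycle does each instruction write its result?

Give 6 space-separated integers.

Answer: 2 4 6 6 7 9

Derivation:
I0 add r2: issue@1 deps=(None,None) exec_start@1 write@2
I1 add r1: issue@2 deps=(None,None) exec_start@2 write@4
I2 mul r1: issue@3 deps=(0,None) exec_start@3 write@6
I3 mul r3: issue@4 deps=(None,None) exec_start@4 write@6
I4 add r4: issue@5 deps=(None,2) exec_start@6 write@7
I5 add r2: issue@6 deps=(3,3) exec_start@6 write@9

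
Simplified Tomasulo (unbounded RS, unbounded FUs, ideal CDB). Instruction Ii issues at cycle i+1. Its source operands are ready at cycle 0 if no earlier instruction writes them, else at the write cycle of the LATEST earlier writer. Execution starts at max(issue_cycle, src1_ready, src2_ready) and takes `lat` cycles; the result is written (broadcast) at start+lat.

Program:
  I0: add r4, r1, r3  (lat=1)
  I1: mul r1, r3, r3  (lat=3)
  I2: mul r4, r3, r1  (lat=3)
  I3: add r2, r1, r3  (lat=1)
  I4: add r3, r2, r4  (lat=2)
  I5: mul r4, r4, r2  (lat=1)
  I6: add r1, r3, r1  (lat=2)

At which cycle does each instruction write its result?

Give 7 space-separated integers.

Answer: 2 5 8 6 10 9 12

Derivation:
I0 add r4: issue@1 deps=(None,None) exec_start@1 write@2
I1 mul r1: issue@2 deps=(None,None) exec_start@2 write@5
I2 mul r4: issue@3 deps=(None,1) exec_start@5 write@8
I3 add r2: issue@4 deps=(1,None) exec_start@5 write@6
I4 add r3: issue@5 deps=(3,2) exec_start@8 write@10
I5 mul r4: issue@6 deps=(2,3) exec_start@8 write@9
I6 add r1: issue@7 deps=(4,1) exec_start@10 write@12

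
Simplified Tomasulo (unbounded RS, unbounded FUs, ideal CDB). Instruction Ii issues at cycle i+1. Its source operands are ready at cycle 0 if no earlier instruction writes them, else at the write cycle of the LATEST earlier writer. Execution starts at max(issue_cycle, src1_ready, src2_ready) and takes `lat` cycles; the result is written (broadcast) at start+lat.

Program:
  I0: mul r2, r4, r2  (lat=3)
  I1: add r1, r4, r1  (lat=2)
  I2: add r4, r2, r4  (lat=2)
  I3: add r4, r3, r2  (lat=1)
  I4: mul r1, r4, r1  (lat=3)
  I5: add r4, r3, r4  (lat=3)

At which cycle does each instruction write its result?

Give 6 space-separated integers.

I0 mul r2: issue@1 deps=(None,None) exec_start@1 write@4
I1 add r1: issue@2 deps=(None,None) exec_start@2 write@4
I2 add r4: issue@3 deps=(0,None) exec_start@4 write@6
I3 add r4: issue@4 deps=(None,0) exec_start@4 write@5
I4 mul r1: issue@5 deps=(3,1) exec_start@5 write@8
I5 add r4: issue@6 deps=(None,3) exec_start@6 write@9

Answer: 4 4 6 5 8 9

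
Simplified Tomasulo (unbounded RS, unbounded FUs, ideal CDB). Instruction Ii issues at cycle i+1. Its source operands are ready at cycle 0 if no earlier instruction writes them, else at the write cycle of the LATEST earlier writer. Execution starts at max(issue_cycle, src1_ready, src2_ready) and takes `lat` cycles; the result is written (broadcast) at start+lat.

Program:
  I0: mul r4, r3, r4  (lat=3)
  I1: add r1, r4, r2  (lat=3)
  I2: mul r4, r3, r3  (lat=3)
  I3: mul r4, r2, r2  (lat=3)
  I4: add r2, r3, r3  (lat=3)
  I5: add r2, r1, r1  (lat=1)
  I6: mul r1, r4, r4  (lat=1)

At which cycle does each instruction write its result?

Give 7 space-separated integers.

Answer: 4 7 6 7 8 8 8

Derivation:
I0 mul r4: issue@1 deps=(None,None) exec_start@1 write@4
I1 add r1: issue@2 deps=(0,None) exec_start@4 write@7
I2 mul r4: issue@3 deps=(None,None) exec_start@3 write@6
I3 mul r4: issue@4 deps=(None,None) exec_start@4 write@7
I4 add r2: issue@5 deps=(None,None) exec_start@5 write@8
I5 add r2: issue@6 deps=(1,1) exec_start@7 write@8
I6 mul r1: issue@7 deps=(3,3) exec_start@7 write@8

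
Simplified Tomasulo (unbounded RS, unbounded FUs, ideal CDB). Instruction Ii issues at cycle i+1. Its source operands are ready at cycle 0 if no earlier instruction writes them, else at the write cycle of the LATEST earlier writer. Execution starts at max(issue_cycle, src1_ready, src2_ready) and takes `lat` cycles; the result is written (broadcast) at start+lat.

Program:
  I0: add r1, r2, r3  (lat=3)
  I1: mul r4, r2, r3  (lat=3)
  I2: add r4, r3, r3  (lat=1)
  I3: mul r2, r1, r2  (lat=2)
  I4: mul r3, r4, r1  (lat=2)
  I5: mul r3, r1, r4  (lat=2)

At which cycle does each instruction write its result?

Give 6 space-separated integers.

I0 add r1: issue@1 deps=(None,None) exec_start@1 write@4
I1 mul r4: issue@2 deps=(None,None) exec_start@2 write@5
I2 add r4: issue@3 deps=(None,None) exec_start@3 write@4
I3 mul r2: issue@4 deps=(0,None) exec_start@4 write@6
I4 mul r3: issue@5 deps=(2,0) exec_start@5 write@7
I5 mul r3: issue@6 deps=(0,2) exec_start@6 write@8

Answer: 4 5 4 6 7 8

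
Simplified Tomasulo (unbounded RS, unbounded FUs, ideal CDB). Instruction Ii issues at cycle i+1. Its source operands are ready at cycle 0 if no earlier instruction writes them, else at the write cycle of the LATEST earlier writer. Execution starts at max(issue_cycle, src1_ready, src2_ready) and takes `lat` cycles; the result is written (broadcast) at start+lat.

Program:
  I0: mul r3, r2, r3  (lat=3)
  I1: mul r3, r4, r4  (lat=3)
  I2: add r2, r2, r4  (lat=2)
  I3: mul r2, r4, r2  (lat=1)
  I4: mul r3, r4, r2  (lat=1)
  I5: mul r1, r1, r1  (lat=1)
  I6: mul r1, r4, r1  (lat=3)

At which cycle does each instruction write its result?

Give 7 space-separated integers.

Answer: 4 5 5 6 7 7 10

Derivation:
I0 mul r3: issue@1 deps=(None,None) exec_start@1 write@4
I1 mul r3: issue@2 deps=(None,None) exec_start@2 write@5
I2 add r2: issue@3 deps=(None,None) exec_start@3 write@5
I3 mul r2: issue@4 deps=(None,2) exec_start@5 write@6
I4 mul r3: issue@5 deps=(None,3) exec_start@6 write@7
I5 mul r1: issue@6 deps=(None,None) exec_start@6 write@7
I6 mul r1: issue@7 deps=(None,5) exec_start@7 write@10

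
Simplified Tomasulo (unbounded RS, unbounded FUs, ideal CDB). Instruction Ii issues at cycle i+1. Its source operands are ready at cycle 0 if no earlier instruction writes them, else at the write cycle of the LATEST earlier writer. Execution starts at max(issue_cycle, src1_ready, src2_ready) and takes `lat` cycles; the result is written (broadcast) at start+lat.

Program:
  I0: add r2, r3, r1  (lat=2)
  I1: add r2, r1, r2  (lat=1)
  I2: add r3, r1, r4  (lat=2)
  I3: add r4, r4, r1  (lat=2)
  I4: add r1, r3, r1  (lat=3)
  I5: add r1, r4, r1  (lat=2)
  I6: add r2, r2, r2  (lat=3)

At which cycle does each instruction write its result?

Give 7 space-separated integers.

I0 add r2: issue@1 deps=(None,None) exec_start@1 write@3
I1 add r2: issue@2 deps=(None,0) exec_start@3 write@4
I2 add r3: issue@3 deps=(None,None) exec_start@3 write@5
I3 add r4: issue@4 deps=(None,None) exec_start@4 write@6
I4 add r1: issue@5 deps=(2,None) exec_start@5 write@8
I5 add r1: issue@6 deps=(3,4) exec_start@8 write@10
I6 add r2: issue@7 deps=(1,1) exec_start@7 write@10

Answer: 3 4 5 6 8 10 10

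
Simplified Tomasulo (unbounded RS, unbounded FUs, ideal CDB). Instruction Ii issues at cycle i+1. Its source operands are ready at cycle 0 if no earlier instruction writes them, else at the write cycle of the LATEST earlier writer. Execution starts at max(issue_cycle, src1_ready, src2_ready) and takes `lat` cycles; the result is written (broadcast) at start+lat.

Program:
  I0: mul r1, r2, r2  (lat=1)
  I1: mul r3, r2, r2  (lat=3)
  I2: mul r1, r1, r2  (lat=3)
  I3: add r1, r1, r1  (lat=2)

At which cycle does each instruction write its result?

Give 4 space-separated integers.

Answer: 2 5 6 8

Derivation:
I0 mul r1: issue@1 deps=(None,None) exec_start@1 write@2
I1 mul r3: issue@2 deps=(None,None) exec_start@2 write@5
I2 mul r1: issue@3 deps=(0,None) exec_start@3 write@6
I3 add r1: issue@4 deps=(2,2) exec_start@6 write@8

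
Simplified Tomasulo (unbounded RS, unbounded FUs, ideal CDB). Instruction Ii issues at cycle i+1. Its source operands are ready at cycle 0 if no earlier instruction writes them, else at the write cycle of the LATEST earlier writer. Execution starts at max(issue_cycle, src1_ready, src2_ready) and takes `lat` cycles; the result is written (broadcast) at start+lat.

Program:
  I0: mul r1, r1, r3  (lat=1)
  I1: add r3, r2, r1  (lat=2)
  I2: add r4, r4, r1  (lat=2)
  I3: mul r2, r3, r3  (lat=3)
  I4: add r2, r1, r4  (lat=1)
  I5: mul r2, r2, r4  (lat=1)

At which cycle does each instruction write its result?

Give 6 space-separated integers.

I0 mul r1: issue@1 deps=(None,None) exec_start@1 write@2
I1 add r3: issue@2 deps=(None,0) exec_start@2 write@4
I2 add r4: issue@3 deps=(None,0) exec_start@3 write@5
I3 mul r2: issue@4 deps=(1,1) exec_start@4 write@7
I4 add r2: issue@5 deps=(0,2) exec_start@5 write@6
I5 mul r2: issue@6 deps=(4,2) exec_start@6 write@7

Answer: 2 4 5 7 6 7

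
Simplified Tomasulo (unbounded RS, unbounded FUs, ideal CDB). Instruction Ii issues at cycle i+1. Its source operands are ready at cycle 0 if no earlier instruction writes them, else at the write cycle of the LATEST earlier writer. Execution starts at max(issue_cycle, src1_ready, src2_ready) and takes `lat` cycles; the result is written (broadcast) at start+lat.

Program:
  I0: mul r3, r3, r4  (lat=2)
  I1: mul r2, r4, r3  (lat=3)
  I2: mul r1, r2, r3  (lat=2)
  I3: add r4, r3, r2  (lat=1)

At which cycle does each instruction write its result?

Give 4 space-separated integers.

I0 mul r3: issue@1 deps=(None,None) exec_start@1 write@3
I1 mul r2: issue@2 deps=(None,0) exec_start@3 write@6
I2 mul r1: issue@3 deps=(1,0) exec_start@6 write@8
I3 add r4: issue@4 deps=(0,1) exec_start@6 write@7

Answer: 3 6 8 7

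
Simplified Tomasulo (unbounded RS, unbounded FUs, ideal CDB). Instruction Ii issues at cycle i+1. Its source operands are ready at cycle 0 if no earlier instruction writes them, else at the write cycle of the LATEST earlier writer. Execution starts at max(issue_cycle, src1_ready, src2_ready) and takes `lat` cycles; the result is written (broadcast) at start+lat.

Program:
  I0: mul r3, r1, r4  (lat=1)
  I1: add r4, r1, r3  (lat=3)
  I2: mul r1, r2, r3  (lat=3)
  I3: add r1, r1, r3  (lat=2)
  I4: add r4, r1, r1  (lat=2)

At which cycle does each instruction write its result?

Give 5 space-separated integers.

Answer: 2 5 6 8 10

Derivation:
I0 mul r3: issue@1 deps=(None,None) exec_start@1 write@2
I1 add r4: issue@2 deps=(None,0) exec_start@2 write@5
I2 mul r1: issue@3 deps=(None,0) exec_start@3 write@6
I3 add r1: issue@4 deps=(2,0) exec_start@6 write@8
I4 add r4: issue@5 deps=(3,3) exec_start@8 write@10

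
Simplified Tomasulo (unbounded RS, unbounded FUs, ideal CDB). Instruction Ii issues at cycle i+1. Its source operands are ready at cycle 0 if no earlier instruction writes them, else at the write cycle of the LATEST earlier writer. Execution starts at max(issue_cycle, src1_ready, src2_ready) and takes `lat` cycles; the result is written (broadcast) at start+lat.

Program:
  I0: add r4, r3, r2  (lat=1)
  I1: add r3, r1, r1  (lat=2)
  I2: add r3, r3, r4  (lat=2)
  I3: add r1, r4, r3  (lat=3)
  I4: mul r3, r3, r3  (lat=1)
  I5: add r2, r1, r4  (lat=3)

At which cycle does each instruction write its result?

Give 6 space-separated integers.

I0 add r4: issue@1 deps=(None,None) exec_start@1 write@2
I1 add r3: issue@2 deps=(None,None) exec_start@2 write@4
I2 add r3: issue@3 deps=(1,0) exec_start@4 write@6
I3 add r1: issue@4 deps=(0,2) exec_start@6 write@9
I4 mul r3: issue@5 deps=(2,2) exec_start@6 write@7
I5 add r2: issue@6 deps=(3,0) exec_start@9 write@12

Answer: 2 4 6 9 7 12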